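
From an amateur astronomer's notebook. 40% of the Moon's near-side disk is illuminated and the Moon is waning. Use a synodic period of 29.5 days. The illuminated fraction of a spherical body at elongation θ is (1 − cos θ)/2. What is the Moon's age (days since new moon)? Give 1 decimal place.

23.1 days

Invert f = (1 − cos θ)/2 to get cos θ = 1 − 2(0.40) = 0.200, hence θ₀ = arccos 0.200 = 78.5°.
Since the Moon is past full (waning), take the reflex angle: θ = 360° − 78.5° = 281.5°.
At 360°/29.5 d per day, 281.5° corresponds to 23.07 days.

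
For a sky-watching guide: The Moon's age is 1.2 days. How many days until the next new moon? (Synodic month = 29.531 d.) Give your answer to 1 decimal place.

28.3 days

One full lunation from the last new moon is 29.531 d; remaining = 29.531 − 1.2 = 28.331 d.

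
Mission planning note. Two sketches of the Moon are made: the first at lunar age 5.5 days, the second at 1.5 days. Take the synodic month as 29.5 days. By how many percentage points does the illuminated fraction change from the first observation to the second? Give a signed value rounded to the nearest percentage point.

-28 percentage points

First observation: θ = 360°·5.5/29.5 = 67.1°, so f = 0.306.
Second observation: θ = 18.3°, f = 0.025.
Δf = 0.025 − 0.306 = -0.280, i.e. -28 pp.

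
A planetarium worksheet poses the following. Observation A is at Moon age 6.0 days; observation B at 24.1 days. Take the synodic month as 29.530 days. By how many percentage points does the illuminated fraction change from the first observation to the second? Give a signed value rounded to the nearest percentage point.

-6 percentage points

First observation: θ = 360°·6.0/29.530 = 73.1°, so f = 0.355.
Second observation: θ = 293.8°, f = 0.298.
Δf = 0.298 − 0.355 = -0.057, i.e. -6 pp.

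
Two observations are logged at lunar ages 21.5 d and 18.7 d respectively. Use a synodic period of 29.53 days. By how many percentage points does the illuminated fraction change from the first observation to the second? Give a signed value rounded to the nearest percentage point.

+27 pp

θ₁ = 360° × 21.5/29.53 = 262.1°, f₁ = (1 − cos θ₁)/2 = 0.569.
θ₂ = 360° × 18.7/29.53 = 228.0°, f₂ = (1 − cos θ₂)/2 = 0.835.
Change = f₂ − f₁ = +0.266 → +27 percentage points.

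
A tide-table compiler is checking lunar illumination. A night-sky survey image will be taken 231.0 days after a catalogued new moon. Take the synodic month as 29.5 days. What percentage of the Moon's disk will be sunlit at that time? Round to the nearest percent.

231.0/29.5 = 7.831 lunations, so 7 complete cycles and 24.50 d into the next.
Phase angle: θ = 360°·(24.50 d)/(29.5 d) = 299.0°.
Illuminated fraction = (1 − cos 299.0°)/2 = (1 − 0.485)/2 ≈ 0.258, so 26%.

26%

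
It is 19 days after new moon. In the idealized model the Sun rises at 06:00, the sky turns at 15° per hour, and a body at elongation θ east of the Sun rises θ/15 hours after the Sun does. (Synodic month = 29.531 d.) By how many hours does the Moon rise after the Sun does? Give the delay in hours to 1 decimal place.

15.4 h

Elongation θ = 360° × 19/29.531 ≈ 231.6°.
At 15° of sky rotation per hour, 231.6° corresponds to a 15.44 h lag.
So the Moon rises 15.44 h after the Sun.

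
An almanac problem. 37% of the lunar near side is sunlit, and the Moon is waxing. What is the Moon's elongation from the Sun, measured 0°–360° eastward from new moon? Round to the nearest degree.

75°

cos θ = 1 − 2f = 0.260, giving a principal value of 74.9°.
The Moon is waxing (0°–180°), so θ = 74.9° directly.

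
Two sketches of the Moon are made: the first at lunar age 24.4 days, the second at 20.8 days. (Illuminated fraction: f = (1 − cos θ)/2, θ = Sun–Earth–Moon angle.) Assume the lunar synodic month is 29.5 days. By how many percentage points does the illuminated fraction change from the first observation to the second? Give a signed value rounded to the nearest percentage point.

+37 pp

First observation: θ = 360°·24.4/29.5 = 297.8°, so f = 0.267.
Second observation: θ = 253.8°, f = 0.639.
Δf = 0.639 − 0.267 = +0.372, i.e. +37 pp.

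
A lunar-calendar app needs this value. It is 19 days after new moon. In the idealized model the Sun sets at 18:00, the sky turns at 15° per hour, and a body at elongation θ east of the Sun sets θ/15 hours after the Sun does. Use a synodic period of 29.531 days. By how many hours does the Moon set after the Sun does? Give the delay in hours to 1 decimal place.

Elongation θ = 360° × 19/29.531 ≈ 231.6°.
Delay after the Sun = 231.6° / (15°/h) ≈ 15.44 h.
So the Moon sets 15.44 h after the Sun.

15.4 h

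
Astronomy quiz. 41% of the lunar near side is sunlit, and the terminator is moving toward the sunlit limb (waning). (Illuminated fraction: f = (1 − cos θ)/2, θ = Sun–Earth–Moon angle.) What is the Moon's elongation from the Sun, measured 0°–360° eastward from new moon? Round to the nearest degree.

280°

From f = (1 − cos θ)/2: cos θ = 1 − 2×0.41 = 0.180; arccos → 79.6°.
Waning ⇒ past full, so θ = 360° − 79.6° = 280.4°.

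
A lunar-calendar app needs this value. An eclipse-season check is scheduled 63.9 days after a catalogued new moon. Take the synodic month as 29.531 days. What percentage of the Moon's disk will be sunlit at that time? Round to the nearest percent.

24%

63.9 d spans 2 complete synodic months (2 × 29.531 = 59.06 d) plus 4.84 d.
The Moon has covered 4.84/29.531 of its cycle, so θ ≈ 360° × 4.84/29.531 = 59.0°.
cos 59.0° = 0.515, so f = (1 − 0.515)/2 = 0.242, so 24%.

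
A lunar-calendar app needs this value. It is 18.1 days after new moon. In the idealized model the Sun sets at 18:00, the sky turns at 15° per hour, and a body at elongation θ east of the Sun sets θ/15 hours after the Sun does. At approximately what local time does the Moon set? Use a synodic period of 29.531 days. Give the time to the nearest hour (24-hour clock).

09:00

The Moon has covered 18.1/29.531 of its cycle, so θ ≈ 360° × 18.1/29.531 = 220.6°.
At 15° of sky rotation per hour, 220.6° corresponds to a 14.71 h lag.
18:00 + 14.71 h ≈ 08:43 → 09:00 to the nearest hour.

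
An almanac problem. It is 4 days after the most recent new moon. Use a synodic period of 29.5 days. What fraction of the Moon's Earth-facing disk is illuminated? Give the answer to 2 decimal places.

Elongation θ = 360° × 4/29.5 ≈ 48.8°.
With cos θ = 0.659, the lit fraction is (1 − 0.659)/2 ≈ 0.171.

0.17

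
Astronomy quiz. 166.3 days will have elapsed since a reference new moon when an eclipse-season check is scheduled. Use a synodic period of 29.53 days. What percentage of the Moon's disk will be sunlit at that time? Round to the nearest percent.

166.3/29.53 = 5.632 lunations, so 5 complete cycles and 18.65 d into the next.
Elongation θ = 360° × 18.65/29.53 ≈ 227.4°.
cos 227.4° = (-0.677), so f = (1 − (-0.677))/2 = 0.839, so 84%.

84%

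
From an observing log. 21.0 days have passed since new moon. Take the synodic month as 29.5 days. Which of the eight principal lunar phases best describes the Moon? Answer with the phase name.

θ ≈ 360° × 21.0/29.5 = 256°, which falls in the last quarter sector.

last quarter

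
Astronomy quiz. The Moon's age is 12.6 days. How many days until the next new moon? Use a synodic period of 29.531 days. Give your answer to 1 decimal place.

The next new moon completes the synodic month: 29.531 − 12.6 = 16.931 days.

16.9 days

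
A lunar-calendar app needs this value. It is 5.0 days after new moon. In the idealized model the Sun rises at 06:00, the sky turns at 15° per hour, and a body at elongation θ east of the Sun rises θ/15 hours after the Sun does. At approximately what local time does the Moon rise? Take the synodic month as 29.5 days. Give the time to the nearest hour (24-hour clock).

The Moon has covered 5.0/29.5 of its cycle, so θ ≈ 360° × 5.0/29.5 = 61.0°.
The Moon trails the Sun by θ/15 = 61.0/15 ≈ 4.07 hours.
06:00 + 4.07 h ≈ 10:04 → 10:00 to the nearest hour.

10:00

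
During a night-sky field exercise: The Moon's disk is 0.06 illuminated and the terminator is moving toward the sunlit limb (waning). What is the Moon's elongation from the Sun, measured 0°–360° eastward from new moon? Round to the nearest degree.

332°

From f = (1 − cos θ)/2: cos θ = 1 − 2×0.06 = 0.880; arccos → 28.4°.
Since the Moon is past full (waning), take the reflex angle: θ = 360° − 28.4° = 331.6°.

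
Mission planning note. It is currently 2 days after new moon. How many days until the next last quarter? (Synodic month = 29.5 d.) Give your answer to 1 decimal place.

20.1 days

Last quarter is 0.75 of the way through the cycle: age 0.75 × 29.5 = 22.125 d.
So 20.125 days remain (22.125 − 2).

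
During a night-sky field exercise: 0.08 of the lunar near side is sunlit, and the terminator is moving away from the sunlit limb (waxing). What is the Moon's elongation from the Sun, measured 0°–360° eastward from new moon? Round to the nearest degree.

33°

From f = (1 − cos θ)/2: cos θ = 1 − 2×0.08 = 0.840; arccos → 32.9°.
Waxing ⇒ before full, so θ = 32.9°.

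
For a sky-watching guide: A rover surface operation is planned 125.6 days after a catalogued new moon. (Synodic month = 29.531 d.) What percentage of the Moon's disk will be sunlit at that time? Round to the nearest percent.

125.6 d spans 4 complete synodic months (4 × 29.531 = 118.12 d) plus 7.48 d.
The Moon has covered 7.48/29.531 of its cycle, so θ ≈ 360° × 7.48/29.531 = 91.1°.
cos 91.1° = (-0.020), so f = (1 − (-0.020))/2 = 0.510, so 51%.

51%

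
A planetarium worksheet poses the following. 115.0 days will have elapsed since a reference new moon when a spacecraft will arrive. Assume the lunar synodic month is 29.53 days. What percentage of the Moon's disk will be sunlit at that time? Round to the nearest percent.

115.0 d spans 3 complete synodic months (3 × 29.53 = 88.59 d) plus 26.41 d.
Phase angle: θ = 360°·(26.41 d)/(29.53 d) = 322.0°.
cos 322.0° = 0.788, so f = (1 − 0.788)/2 = 0.106, so 11%.

11%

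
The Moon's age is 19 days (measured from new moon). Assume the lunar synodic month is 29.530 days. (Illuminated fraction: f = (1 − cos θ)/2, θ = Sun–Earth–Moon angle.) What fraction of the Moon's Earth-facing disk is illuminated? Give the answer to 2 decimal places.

Elongation θ = 360° × 19/29.530 ≈ 231.6°.
Illuminated fraction = (1 − cos 231.6°)/2 = (1 − (-0.621))/2 ≈ 0.810.

0.81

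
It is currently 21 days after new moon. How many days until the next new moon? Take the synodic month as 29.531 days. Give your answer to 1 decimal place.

8.5 days

The next new moon completes the synodic month: 29.531 − 21 = 8.531 days.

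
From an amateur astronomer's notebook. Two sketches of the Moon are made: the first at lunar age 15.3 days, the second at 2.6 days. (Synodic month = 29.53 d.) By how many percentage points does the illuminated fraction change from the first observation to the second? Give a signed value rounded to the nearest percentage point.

-92 pp

First observation: θ = 360°·15.3/29.53 = 186.5°, so f = 0.997.
Second observation: θ = 31.7°, f = 0.075.
Δf = 0.075 − 0.997 = -0.922, i.e. -92 pp.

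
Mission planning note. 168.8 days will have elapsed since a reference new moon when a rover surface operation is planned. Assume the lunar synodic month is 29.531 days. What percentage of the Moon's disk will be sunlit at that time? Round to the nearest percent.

61%

Reduce mod P: 168.8 − 5×29.531 = 21.15 d into the current lunation.
The Moon has covered 21.15/29.531 of its cycle, so θ ≈ 360° × 21.15/29.531 = 257.8°.
With cos θ = (-0.212), the lit fraction is (1 − (-0.212))/2 ≈ 0.606, so 61%.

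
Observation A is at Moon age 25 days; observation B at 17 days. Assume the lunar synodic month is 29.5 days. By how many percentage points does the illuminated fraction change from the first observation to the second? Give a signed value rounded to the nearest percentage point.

θ₁ = 360° × 25/29.5 = 305.1°, f₁ = (1 − cos θ₁)/2 = 0.213.
θ₂ = 360° × 17/29.5 = 207.5°, f₂ = (1 − cos θ₂)/2 = 0.944.
Change = f₂ − f₁ = +0.731 → +73 percentage points.

+73 pp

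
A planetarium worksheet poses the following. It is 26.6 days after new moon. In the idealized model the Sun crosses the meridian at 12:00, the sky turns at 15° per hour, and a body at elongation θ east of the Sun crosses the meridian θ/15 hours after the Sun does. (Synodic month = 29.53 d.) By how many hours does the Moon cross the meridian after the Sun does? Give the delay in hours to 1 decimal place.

Elongation θ = 360° × 26.6/29.53 ≈ 324.3°.
At 15° of sky rotation per hour, 324.3° corresponds to a 21.62 h lag.
So the Moon crosses the meridian 21.62 h after the Sun.

21.6 h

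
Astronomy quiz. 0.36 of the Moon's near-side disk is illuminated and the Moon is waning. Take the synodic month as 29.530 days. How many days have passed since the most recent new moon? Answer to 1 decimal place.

cos θ = 1 − 2f = 0.280, giving a principal value of 73.7°.
Since the Moon is past full (waning), take the reflex angle: θ = 360° − 73.7° = 286.3°.
That fraction of the synodic month is 286.3/360 × 29.530 d ≈ 23.48 d.

23.5 days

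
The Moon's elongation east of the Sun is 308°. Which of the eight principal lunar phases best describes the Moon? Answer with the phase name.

The waning crescent sector spans roughly 292°–338°; 308° falls inside it.

waning crescent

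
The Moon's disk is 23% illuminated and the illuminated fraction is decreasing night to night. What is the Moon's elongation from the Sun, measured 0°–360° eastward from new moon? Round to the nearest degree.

Invert f = (1 − cos θ)/2 to get cos θ = 1 − 2(0.23) = 0.540, hence θ₀ = arccos 0.540 = 57.3°.
Since the Moon is past full (waning), take the reflex angle: θ = 360° − 57.3° = 302.7°.

303°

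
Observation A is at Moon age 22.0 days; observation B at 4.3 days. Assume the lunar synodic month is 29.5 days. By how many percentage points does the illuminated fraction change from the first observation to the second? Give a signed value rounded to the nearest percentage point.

First observation: θ = 360°·22.0/29.5 = 268.5°, so f = 0.513.
Second observation: θ = 52.5°, f = 0.195.
Δf = 0.195 − 0.513 = -0.318, i.e. -32 pp.

-32 pp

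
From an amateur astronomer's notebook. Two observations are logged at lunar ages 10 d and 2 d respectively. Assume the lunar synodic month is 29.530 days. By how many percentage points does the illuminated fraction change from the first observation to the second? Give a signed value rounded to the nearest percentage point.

-72 pp

θ₁ = 360° × 10/29.530 = 121.9°, f₁ = (1 − cos θ₁)/2 = 0.764.
θ₂ = 360° × 2/29.530 = 24.4°, f₂ = (1 − cos θ₂)/2 = 0.045.
Change = f₂ − f₁ = -0.720 → -72 percentage points.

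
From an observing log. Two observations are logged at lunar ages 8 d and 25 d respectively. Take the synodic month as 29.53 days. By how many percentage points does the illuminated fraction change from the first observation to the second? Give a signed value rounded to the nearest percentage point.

First observation: θ = 360°·8/29.53 = 97.5°, so f = 0.566.
Second observation: θ = 304.8°, f = 0.215.
Δf = 0.215 − 0.566 = -0.351, i.e. -35 pp.

-35 percentage points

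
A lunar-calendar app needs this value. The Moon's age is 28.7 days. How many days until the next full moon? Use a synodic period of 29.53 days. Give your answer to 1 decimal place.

15.6 days

Full moon occurs at elongation 180°, i.e. at age 29.53 × 180/360 = 14.765 d.
Already past this cycle's full moon; the next is at 14.765 + 29.53 = 44.295 d, so 44.295 − 28.7 = 15.595 days.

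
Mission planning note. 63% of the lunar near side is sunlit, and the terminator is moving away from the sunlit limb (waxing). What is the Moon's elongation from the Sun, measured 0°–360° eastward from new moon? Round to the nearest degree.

cos θ = 1 − 2f = -0.260, giving a principal value of 105.1°.
Before full moon the principal value applies: θ = 105.1°.

105°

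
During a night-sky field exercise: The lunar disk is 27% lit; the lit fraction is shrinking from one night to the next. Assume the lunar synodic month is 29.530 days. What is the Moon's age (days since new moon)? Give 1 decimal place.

24.4 days

From f = (1 − cos θ)/2: cos θ = 1 − 2×0.27 = 0.460; arccos → 62.6°.
Waning ⇒ past full, so θ = 360° − 62.6° = 297.4°.
At 360°/29.530 d per day, 297.4° corresponds to 24.39 days.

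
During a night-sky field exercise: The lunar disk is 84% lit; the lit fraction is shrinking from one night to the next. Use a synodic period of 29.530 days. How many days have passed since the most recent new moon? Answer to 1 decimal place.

Invert f = (1 − cos θ)/2 to get cos θ = 1 − 2(0.84) = -0.680, hence θ₀ = arccos -0.680 = 132.8°.
Waning ⇒ past full, so θ = 360° − 132.8° = 227.2°.
At 360°/29.530 d per day, 227.2° corresponds to 18.63 days.

18.6 days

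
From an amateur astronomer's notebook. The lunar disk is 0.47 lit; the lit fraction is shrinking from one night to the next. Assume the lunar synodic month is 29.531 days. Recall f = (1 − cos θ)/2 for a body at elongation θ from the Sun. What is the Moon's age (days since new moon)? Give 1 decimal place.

From f = (1 − cos θ)/2: cos θ = 1 − 2×0.47 = 0.060; arccos → 86.6°.
Waning ⇒ past full, so θ = 360° − 86.6° = 273.4°.
Age = 29.531 × 273.4°/360° ≈ 22.43 days.

22.4 days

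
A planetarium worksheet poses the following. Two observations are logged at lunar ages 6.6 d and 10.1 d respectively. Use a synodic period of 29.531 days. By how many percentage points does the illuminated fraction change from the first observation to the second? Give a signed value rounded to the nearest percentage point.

θ₁ = 360° × 6.6/29.531 = 80.5°, f₁ = (1 − cos θ₁)/2 = 0.417.
θ₂ = 360° × 10.1/29.531 = 123.1°, f₂ = (1 − cos θ₂)/2 = 0.773.
Change = f₂ − f₁ = +0.356 → +36 percentage points.

+36 percentage points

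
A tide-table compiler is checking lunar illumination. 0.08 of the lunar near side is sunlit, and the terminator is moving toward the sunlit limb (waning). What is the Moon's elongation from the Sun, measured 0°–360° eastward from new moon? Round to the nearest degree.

cos θ = 1 − 2f = 0.840, giving a principal value of 32.9°.
Since the Moon is past full (waning), take the reflex angle: θ = 360° − 32.9° = 327.1°.

327°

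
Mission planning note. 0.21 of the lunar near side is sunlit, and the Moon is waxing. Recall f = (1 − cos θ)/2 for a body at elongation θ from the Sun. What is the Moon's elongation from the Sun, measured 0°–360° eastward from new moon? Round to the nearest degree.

55°

From f = (1 − cos θ)/2: cos θ = 1 − 2×0.21 = 0.580; arccos → 54.5°.
Before full moon the principal value applies: θ = 54.5°.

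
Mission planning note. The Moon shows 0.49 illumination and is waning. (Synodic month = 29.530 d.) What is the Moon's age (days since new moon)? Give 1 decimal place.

From f = (1 − cos θ)/2: cos θ = 1 − 2×0.49 = 0.020; arccos → 88.9°.
Waning ⇒ past full, so θ = 360° − 88.9° = 271.1°.
That fraction of the synodic month is 271.1/360 × 29.530 d ≈ 22.24 d.

22.2 days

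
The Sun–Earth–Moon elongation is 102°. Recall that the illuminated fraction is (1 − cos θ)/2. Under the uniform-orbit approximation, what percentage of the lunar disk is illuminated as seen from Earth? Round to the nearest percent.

60%

f = (1 − cos 102°)/2 = (1 − (-0.208))/2 ≈ 0.604, i.e. 60%.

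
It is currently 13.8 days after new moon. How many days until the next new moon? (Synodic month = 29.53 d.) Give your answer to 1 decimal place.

15.7 days

One full lunation from the last new moon is 29.53 d; remaining = 29.53 − 13.8 = 15.730 d.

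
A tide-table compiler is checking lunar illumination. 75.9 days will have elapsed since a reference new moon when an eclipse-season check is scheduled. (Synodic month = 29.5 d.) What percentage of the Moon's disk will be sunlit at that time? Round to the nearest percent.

Reduce mod P: 75.9 − 2×29.5 = 16.90 d into the current lunation.
Elongation θ = 360° × 16.90/29.5 ≈ 206.2°.
cos 206.2° = (-0.897), so f = (1 − (-0.897))/2 = 0.948, so 95%.

95%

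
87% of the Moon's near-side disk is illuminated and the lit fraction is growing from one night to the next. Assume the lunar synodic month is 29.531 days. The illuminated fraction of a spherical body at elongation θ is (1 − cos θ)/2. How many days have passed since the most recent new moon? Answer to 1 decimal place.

11.3 days

From f = (1 − cos θ)/2: cos θ = 1 − 2×0.87 = -0.740; arccos → 137.7°.
Before full moon the principal value applies: θ = 137.7°.
At 360°/29.531 d per day, 137.7° corresponds to 11.30 days.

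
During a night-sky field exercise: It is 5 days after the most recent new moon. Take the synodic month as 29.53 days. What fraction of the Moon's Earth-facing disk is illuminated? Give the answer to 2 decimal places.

0.26

Phase angle: θ = 360°·(5 d)/(29.53 d) = 61.0°.
Illuminated fraction = (1 − cos 61.0°)/2 = (1 − 0.485)/2 ≈ 0.257.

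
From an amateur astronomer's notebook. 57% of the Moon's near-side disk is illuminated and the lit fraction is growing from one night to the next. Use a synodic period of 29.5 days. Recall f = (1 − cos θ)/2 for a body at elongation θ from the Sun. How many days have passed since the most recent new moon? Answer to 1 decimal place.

8.0 days

cos θ = 1 − 2f = -0.140, giving a principal value of 98.0°.
The Moon is waxing (0°–180°), so θ = 98.0° directly.
That fraction of the synodic month is 98.0/360 × 29.5 d ≈ 8.03 d.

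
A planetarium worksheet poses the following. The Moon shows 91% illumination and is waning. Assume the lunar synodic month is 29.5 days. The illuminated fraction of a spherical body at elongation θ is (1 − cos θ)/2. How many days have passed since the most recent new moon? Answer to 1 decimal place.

cos θ = 1 − 2f = -0.820, giving a principal value of 145.1°.
Since the Moon is past full (waning), take the reflex angle: θ = 360° − 145.1° = 214.9°.
That fraction of the synodic month is 214.9/360 × 29.5 d ≈ 17.61 d.

17.6 days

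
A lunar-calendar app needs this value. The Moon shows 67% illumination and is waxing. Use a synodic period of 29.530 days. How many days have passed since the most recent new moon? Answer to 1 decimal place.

Invert f = (1 − cos θ)/2 to get cos θ = 1 − 2(0.67) = -0.340, hence θ₀ = arccos -0.340 = 109.9°.
Before full moon the principal value applies: θ = 109.9°.
Age = 29.530 × 109.9°/360° ≈ 9.01 days.

9.0 days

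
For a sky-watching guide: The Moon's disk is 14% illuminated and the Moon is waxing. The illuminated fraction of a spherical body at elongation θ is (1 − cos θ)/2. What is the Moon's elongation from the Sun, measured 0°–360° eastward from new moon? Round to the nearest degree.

44°

cos θ = 1 − 2f = 0.720, giving a principal value of 43.9°.
The Moon is waxing (0°–180°), so θ = 43.9° directly.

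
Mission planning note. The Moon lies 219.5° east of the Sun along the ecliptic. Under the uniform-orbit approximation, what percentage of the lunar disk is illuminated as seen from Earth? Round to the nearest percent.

89%

Half-versine of 219.5°: (1 − (-0.772))/2 = 0.886, i.e. 89%.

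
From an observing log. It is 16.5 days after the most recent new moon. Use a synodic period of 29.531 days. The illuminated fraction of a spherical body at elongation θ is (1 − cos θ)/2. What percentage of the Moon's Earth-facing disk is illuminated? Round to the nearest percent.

Elongation θ = 360° × 16.5/29.531 ≈ 201.1°.
cos 201.1° = (-0.933), so f = (1 − (-0.933))/2 = 0.966, so 97%.

97%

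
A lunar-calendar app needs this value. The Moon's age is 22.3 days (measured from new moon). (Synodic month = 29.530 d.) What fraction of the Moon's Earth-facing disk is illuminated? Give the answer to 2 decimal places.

0.48

Phase angle: θ = 360°·(22.3 d)/(29.530 d) = 271.9°.
With cos θ = 0.032, the lit fraction is (1 − 0.032)/2 ≈ 0.484.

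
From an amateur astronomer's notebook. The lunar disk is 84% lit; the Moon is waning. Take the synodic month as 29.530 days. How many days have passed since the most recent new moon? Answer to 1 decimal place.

cos θ = 1 − 2f = -0.680, giving a principal value of 132.8°.
Waning ⇒ past full, so θ = 360° − 132.8° = 227.2°.
Age = 29.530 × 227.2°/360° ≈ 18.63 days.

18.6 days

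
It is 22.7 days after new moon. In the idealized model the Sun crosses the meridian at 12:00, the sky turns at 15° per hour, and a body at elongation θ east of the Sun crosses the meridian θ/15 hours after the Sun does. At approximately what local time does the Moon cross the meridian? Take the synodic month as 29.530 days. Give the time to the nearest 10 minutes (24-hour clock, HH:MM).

Phase angle: θ = 360°·(22.7 d)/(29.530 d) = 276.7°.
The Moon trails the Sun by θ/15 = 276.7/15 ≈ 18.45 hours.
12:00 + 18.449 h ≈ 06:27 → 06:30 to the nearest ten minutes.

06:30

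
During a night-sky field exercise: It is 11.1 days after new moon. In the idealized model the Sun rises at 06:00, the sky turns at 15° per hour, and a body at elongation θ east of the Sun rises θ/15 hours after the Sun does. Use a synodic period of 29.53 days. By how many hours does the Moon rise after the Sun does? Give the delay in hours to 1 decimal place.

Phase angle: θ = 360°·(11.1 d)/(29.53 d) = 135.3°.
The Moon trails the Sun by θ/15 = 135.3/15 ≈ 9.02 hours.
So the Moon rises 9.02 h after the Sun.

9.0 h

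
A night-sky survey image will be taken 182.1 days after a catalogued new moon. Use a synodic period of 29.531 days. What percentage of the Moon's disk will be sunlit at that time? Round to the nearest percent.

182.1 d spans 6 complete synodic months (6 × 29.531 = 177.19 d) plus 4.91 d.
The Moon has covered 4.91/29.531 of its cycle, so θ ≈ 360° × 4.91/29.531 = 59.9°.
cos 59.9° = 0.501, so f = (1 − 0.501)/2 = 0.249, so 25%.

25%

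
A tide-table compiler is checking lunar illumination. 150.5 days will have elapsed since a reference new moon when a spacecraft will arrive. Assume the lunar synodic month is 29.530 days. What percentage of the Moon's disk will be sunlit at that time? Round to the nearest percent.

9%

150.5 d spans 5 complete synodic months (5 × 29.530 = 147.65 d) plus 2.85 d.
Elongation θ = 360° × 2.85/29.530 ≈ 34.7°.
Illuminated fraction = (1 − cos 34.7°)/2 = (1 − 0.822)/2 ≈ 0.089, so 9%.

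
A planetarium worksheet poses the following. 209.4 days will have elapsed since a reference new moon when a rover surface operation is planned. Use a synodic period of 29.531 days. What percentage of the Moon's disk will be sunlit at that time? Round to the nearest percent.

209.4 d spans 7 complete synodic months (7 × 29.531 = 206.72 d) plus 2.68 d.
Phase angle: θ = 360°·(2.68 d)/(29.531 d) = 32.7°.
cos 32.7° = 0.841, so f = (1 − 0.841)/2 = 0.079, so 8%.

8%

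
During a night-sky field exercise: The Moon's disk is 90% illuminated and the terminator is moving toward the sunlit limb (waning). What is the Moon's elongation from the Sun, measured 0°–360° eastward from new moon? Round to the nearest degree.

217°

cos θ = 1 − 2f = -0.800, giving a principal value of 143.1°.
A waning Moon lies in 180°–360°, so θ = 360° − 143.1° = 216.9°.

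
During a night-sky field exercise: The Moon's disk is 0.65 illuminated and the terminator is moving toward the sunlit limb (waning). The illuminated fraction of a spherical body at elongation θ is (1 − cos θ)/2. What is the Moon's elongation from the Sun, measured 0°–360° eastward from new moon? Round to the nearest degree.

From f = (1 − cos θ)/2: cos θ = 1 − 2×0.65 = -0.300; arccos → 107.5°.
A waning Moon lies in 180°–360°, so θ = 360° − 107.5° = 252.5°.

253°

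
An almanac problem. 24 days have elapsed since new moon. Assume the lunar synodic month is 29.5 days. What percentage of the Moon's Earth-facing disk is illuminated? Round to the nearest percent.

31%

The Moon has covered 24/29.5 of its cycle, so θ ≈ 360° × 24/29.5 = 292.9°.
cos 292.9° = 0.389, so f = (1 − 0.389)/2 = 0.306, so 31%.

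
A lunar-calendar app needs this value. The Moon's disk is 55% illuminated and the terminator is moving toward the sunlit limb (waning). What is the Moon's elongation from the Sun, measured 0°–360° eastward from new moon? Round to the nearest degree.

From f = (1 − cos θ)/2: cos θ = 1 − 2×0.55 = -0.100; arccos → 95.7°.
Waning ⇒ past full, so θ = 360° − 95.7° = 264.3°.

264°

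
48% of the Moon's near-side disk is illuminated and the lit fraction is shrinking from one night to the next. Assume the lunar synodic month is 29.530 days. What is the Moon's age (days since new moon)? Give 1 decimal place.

Invert f = (1 − cos θ)/2 to get cos θ = 1 − 2(0.48) = 0.040, hence θ₀ = arccos 0.040 = 87.7°.
Since the Moon is past full (waning), take the reflex angle: θ = 360° − 87.7° = 272.3°.
At 360°/29.530 d per day, 272.3° corresponds to 22.34 days.

22.3 days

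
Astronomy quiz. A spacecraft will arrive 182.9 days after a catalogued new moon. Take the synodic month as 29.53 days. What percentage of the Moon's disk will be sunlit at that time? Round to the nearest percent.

182.9/29.53 = 6.194 lunations, so 6 complete cycles and 5.72 d into the next.
The Moon has covered 5.72/29.53 of its cycle, so θ ≈ 360° × 5.72/29.53 = 69.7°.
cos 69.7° = 0.346, so f = (1 − 0.346)/2 = 0.327, so 33%.

33%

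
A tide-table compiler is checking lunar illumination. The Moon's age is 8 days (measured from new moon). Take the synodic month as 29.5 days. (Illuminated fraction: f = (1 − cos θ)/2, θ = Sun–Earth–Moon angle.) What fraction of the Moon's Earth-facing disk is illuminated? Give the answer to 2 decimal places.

Phase angle: θ = 360°·(8 d)/(29.5 d) = 97.6°.
Illuminated fraction = (1 − cos 97.6°)/2 = (1 − (-0.133))/2 ≈ 0.566.

0.57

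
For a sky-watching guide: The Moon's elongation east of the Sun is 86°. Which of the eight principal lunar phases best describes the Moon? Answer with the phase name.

The first quarter sector spans roughly 68°–112°; 86° falls inside it.

first quarter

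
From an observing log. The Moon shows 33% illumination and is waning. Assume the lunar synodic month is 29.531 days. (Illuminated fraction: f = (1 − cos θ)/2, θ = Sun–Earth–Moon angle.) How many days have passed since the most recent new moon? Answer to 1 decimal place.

23.8 days

cos θ = 1 − 2f = 0.340, giving a principal value of 70.1°.
A waning Moon lies in 180°–360°, so θ = 360° − 70.1° = 289.9°.
Age = 29.531 × 289.9°/360° ≈ 23.78 days.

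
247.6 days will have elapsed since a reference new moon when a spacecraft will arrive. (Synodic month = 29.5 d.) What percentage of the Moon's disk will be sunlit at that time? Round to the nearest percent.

89%

Reduce mod P: 247.6 − 8×29.5 = 11.60 d into the current lunation.
Elongation θ = 360° × 11.60/29.5 ≈ 141.6°.
cos 141.6° = (-0.783), so f = (1 − (-0.783))/2 = 0.892, so 89%.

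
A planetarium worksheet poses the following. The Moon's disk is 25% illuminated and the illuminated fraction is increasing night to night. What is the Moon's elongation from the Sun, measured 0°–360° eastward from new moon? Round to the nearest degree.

cos θ = 1 − 2f = 0.500, giving a principal value of 60.0°.
The Moon is waxing (0°–180°), so θ = 60.0° directly.

60°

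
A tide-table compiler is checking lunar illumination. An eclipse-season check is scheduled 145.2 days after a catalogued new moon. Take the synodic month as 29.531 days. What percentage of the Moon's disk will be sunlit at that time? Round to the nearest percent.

7%

145.2 d spans 4 complete synodic months (4 × 29.531 = 118.12 d) plus 27.08 d.
Phase angle: θ = 360°·(27.08 d)/(29.531 d) = 330.1°.
cos 330.1° = 0.867, so f = (1 − 0.867)/2 = 0.067, so 7%.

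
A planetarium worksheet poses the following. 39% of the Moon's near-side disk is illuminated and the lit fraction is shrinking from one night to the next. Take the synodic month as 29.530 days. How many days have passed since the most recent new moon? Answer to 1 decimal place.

From f = (1 − cos θ)/2: cos θ = 1 − 2×0.39 = 0.220; arccos → 77.3°.
Since the Moon is past full (waning), take the reflex angle: θ = 360° − 77.3° = 282.7°.
At 360°/29.530 d per day, 282.7° corresponds to 23.19 days.

23.2 days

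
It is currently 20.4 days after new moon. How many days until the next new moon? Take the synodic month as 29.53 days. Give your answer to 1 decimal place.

9.1 days

One full lunation from the last new moon is 29.53 d; remaining = 29.53 − 20.4 = 9.130 d.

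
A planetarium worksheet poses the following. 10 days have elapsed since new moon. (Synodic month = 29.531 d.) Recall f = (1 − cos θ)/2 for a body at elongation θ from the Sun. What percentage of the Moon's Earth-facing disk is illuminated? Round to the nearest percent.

76%

Elongation θ = 360° × 10/29.531 ≈ 121.9°.
With cos θ = (-0.529), the lit fraction is (1 − (-0.529))/2 ≈ 0.764, so 76%.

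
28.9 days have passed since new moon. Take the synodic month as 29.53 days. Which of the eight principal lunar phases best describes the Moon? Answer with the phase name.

new moon

At 28.9/29.53 of the cycle, θ ≈ 352° — the new moon range.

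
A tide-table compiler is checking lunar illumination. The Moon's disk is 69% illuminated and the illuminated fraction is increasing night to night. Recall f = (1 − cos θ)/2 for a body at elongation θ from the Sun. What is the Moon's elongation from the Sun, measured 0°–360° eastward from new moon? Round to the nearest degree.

112°

cos θ = 1 − 2f = -0.380, giving a principal value of 112.3°.
Waxing ⇒ before full, so θ = 112.3°.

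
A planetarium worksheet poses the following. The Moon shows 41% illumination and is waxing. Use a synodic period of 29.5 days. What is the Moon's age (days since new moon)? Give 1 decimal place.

6.5 days

From f = (1 − cos θ)/2: cos θ = 1 − 2×0.41 = 0.180; arccos → 79.6°.
The Moon is waxing (0°–180°), so θ = 79.6° directly.
Age = 29.5 × 79.6°/360° ≈ 6.53 days.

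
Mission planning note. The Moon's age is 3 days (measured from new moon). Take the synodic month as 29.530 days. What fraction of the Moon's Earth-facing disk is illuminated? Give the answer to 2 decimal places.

Phase angle: θ = 360°·(3 d)/(29.530 d) = 36.6°.
With cos θ = 0.803, the lit fraction is (1 − 0.803)/2 ≈ 0.098.

0.10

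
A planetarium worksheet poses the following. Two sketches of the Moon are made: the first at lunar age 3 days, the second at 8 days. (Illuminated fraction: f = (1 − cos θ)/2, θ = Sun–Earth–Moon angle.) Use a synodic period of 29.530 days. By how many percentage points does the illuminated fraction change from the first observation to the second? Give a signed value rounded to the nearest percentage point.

θ₁ = 360° × 3/29.530 = 36.6°, f₁ = (1 − cos θ₁)/2 = 0.098.
θ₂ = 360° × 8/29.530 = 97.5°, f₂ = (1 − cos θ₂)/2 = 0.566.
Change = f₂ − f₁ = +0.467 → +47 percentage points.

+47 pp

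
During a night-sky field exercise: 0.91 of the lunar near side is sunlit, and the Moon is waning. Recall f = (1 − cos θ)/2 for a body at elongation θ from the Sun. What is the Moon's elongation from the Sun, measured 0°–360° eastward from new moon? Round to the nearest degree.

Invert f = (1 − cos θ)/2 to get cos θ = 1 − 2(0.91) = -0.820, hence θ₀ = arccos -0.820 = 145.1°.
Waning ⇒ past full, so θ = 360° − 145.1° = 214.9°.

215°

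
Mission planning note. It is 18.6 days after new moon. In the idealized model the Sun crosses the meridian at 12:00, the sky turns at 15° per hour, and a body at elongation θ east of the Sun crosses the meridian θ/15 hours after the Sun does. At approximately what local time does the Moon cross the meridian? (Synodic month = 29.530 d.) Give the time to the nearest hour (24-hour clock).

Elongation θ = 360° × 18.6/29.530 ≈ 226.8°.
Delay after the Sun = 226.8° / (15°/h) ≈ 15.12 h.
12:00 + 15.12 h ≈ 03:07 → 03:00 to the nearest hour.

03:00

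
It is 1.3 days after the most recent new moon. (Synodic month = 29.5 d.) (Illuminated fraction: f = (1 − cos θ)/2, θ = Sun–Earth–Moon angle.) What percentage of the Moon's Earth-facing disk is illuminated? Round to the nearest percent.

The Moon has covered 1.3/29.5 of its cycle, so θ ≈ 360° × 1.3/29.5 = 15.9°.
Illuminated fraction = (1 − cos 15.9°)/2 = (1 − 0.962)/2 ≈ 0.019, so 2%.

2%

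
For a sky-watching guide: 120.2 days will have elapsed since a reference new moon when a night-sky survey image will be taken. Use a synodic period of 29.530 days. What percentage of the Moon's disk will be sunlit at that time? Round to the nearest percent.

5%

120.2/29.530 = 4.070 lunations, so 4 complete cycles and 2.08 d into the next.
Phase angle: θ = 360°·(2.08 d)/(29.530 d) = 25.4°.
With cos θ = 0.904, the lit fraction is (1 − 0.904)/2 ≈ 0.048, so 5%.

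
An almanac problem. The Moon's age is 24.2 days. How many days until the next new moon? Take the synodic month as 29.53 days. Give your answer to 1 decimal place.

One full lunation from the last new moon is 29.53 d; remaining = 29.53 − 24.2 = 5.330 d.

5.3 days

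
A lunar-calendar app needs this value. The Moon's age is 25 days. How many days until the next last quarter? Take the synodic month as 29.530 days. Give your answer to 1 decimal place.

26.7 days

Last quarter is 0.75 of the way through the cycle: age 0.75 × 29.530 = 22.148 d.
Already past this cycle's last quarter; the next is at 22.148 + 29.530 = 51.678 d, so 51.678 − 25 = 26.678 days.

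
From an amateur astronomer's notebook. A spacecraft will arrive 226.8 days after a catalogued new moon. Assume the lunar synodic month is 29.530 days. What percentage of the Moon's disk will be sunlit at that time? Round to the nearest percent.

226.8 d spans 7 complete synodic months (7 × 29.530 = 206.71 d) plus 20.09 d.
Elongation θ = 360° × 20.09/29.530 ≈ 244.9°.
With cos θ = (-0.424), the lit fraction is (1 − (-0.424))/2 ≈ 0.712, so 71%.

71%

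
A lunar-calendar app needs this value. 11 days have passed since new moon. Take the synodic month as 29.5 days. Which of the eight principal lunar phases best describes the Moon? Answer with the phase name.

waxing gibbous

θ ≈ 360° × 11/29.5 = 134°, which falls in the waxing gibbous sector.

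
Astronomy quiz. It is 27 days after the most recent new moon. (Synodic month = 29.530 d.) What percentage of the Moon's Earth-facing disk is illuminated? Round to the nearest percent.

Phase angle: θ = 360°·(27 d)/(29.530 d) = 329.2°.
Illuminated fraction = (1 − cos 329.2°)/2 = (1 − 0.859)/2 ≈ 0.071, so 7%.

7%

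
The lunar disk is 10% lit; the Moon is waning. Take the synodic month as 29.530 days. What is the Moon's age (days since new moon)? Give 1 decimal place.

Invert f = (1 − cos θ)/2 to get cos θ = 1 − 2(0.10) = 0.800, hence θ₀ = arccos 0.800 = 36.9°.
Waning ⇒ past full, so θ = 360° − 36.9° = 323.1°.
That fraction of the synodic month is 323.1/360 × 29.530 d ≈ 26.51 d.

26.5 days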